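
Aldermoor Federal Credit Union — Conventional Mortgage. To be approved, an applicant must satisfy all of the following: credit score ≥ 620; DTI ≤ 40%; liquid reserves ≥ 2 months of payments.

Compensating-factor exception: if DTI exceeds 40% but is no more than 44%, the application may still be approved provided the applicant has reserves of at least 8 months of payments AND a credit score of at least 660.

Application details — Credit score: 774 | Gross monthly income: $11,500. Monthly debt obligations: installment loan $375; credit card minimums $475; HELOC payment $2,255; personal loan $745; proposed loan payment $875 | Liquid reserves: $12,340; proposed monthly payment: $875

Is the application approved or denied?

Approved

Credit score 774 ≥ 620 (meets base)
Total debts = (375 + 475 + 2,255 + 745 + 875) = 4,725. DTI: 4,725 ÷ 11,500 = 41.1%, over the 40% base limit.
Reserves = 12,340/875 = 14.1 months ≥ 2
DTI 41.1% is within the 40%–44% exception band; checking compensating factors.
Reserves 14.1 ≥ 8 months; credit score 774 ≥ 660.
Both compensating conditions met → exception applies.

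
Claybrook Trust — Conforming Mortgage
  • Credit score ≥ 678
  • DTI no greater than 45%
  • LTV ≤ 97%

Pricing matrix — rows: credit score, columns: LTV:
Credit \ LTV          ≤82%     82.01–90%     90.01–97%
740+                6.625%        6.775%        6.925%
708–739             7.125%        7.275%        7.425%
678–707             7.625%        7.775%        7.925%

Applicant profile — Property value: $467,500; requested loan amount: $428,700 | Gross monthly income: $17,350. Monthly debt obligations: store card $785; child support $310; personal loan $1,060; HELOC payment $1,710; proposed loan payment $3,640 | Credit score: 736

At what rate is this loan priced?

Credit score 736 ≥ 678; Total monthly debts = (785 + 310 + 1,060 + 1,710 + 3,640) = 7,505. Debt-to-income = 7,505/17,350 = 43.3% — meets 45% limit
Loan-to-value = 428,700/467,500 = 91.7% — pass (97% max)
Score 736 is in the 708–739 band; LTV 91.7% is in the 90.01–97% band → 7.425%.

7.425%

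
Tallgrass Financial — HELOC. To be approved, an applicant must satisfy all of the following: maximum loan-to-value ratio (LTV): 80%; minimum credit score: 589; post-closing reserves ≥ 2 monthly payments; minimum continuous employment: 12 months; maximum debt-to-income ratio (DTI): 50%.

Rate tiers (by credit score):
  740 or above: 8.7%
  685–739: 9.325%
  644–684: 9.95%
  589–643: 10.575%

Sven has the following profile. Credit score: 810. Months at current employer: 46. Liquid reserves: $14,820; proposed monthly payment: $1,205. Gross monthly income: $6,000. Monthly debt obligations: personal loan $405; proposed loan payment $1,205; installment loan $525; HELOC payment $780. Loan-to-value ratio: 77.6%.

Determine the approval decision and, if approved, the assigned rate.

Approved at 8.7%

Credit score 810 ≥ 589 (meets minimum)
LTV 77.6% — within 80%
Employment 46 ≥ 12 months
Total monthly debts = (405 + 1,205 + 525 + 780) = 2,915. Debt-to-income = 2,915/6,000 = 48.6% — meets 50% limit
Reserves: 14,820 ÷ 1,205 = 12.3 months (meets 2-month minimum)
All requirements met. Score 810 falls in the 740 or above tier → 8.7%.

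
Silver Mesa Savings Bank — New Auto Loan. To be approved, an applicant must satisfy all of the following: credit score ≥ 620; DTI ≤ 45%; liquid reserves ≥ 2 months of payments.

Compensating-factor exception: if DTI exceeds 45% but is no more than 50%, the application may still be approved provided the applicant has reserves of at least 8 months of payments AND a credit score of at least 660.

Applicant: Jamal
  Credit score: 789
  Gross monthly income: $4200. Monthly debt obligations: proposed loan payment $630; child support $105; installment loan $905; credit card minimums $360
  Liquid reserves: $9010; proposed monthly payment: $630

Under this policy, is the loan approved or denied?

Approved

Credit score 789 ≥ 620 (meets base)
Total debts = (630 + 105 + 905 + 360) = 2,000. DTI: 2,000 ÷ 4,200 = 47.6%, over the 45% base limit.
Reserves = 9,010/630 = 14.3 months ≥ 2
DTI 47.6% is within the 45%–50% exception band; checking compensating factors.
Override check — reserves: 14.3 mo (ok); score: 789 (ok).
Both compensating conditions met → exception applies.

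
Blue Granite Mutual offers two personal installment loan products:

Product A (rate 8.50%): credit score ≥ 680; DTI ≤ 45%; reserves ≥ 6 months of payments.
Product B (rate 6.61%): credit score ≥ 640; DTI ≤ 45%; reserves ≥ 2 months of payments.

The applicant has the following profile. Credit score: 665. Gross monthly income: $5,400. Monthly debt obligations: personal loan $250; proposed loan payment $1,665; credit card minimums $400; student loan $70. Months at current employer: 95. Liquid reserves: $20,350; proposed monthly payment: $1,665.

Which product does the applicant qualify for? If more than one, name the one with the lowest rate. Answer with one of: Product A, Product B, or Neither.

Product B

Total debts = (250 + 1,665 + 400 + 70) = 2,385; DTI = 2,385/5,400 = 44.2%.
Reserves = 20,350/1,665 = 12.2 months.
Product A: score 665 < 680; DTI 44.2% ≤ 45%; reserves 12.2 ≥ 6 mo → does not qualify.
Product B: score 665 ≥ 640; DTI 44.2% ≤ 45%; reserves 12.2 ≥ 2 mo → qualifies.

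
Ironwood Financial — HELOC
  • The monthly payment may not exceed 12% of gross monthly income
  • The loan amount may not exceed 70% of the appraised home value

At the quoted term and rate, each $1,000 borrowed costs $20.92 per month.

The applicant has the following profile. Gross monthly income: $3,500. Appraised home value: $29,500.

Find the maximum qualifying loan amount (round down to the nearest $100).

Payment cap: 12% × $3,500 = $420/month.
At $20.92 per $1,000, that supports 420/20.92 × 1,000 ≈ $20,076 → $20,000.
LTV cap: 70% × $29,500 = $20,650 → $20,600.
Binding constraint: payment-to-income.

$20,000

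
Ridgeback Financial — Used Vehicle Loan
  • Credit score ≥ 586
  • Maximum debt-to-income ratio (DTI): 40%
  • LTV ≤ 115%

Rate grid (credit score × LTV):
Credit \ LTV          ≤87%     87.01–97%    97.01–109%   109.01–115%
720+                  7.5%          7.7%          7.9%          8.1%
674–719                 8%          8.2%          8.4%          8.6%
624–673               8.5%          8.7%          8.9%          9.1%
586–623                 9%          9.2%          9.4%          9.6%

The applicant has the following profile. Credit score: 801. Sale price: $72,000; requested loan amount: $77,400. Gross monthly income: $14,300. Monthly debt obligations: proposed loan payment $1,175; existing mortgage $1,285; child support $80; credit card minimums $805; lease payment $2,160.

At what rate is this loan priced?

Credit score 801 ≥ 586; Total monthly debts = (1,175 + 1,285 + 80 + 805 + 2,160) = 5,505. DTI = 5,505/14,300 = 38.5% ≤ 40%
LTV: 77,400 ÷ 72,000 = 107.5%, within 115% cap
Row: 801 falls in 720+. Column: 107.5% falls in 97.01–109%. Rate = 7.9%.

7.9%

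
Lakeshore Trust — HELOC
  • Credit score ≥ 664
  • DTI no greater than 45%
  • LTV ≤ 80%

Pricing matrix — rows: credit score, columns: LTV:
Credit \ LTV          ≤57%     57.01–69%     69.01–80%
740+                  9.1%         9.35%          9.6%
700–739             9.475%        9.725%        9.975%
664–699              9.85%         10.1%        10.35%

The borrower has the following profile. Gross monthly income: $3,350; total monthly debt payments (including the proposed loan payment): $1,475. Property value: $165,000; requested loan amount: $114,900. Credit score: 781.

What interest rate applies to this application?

Credit score 781 ≥ 664; DTI: 1,475 ÷ 3,350 = 44%, within the 45% cap
LTV: 114,900 ÷ 165,000 = 69.6%, within 80% cap
Score 781 is in the 740+ band; LTV 69.6% is in the 69.01–80% band → 9.6%.

9.6%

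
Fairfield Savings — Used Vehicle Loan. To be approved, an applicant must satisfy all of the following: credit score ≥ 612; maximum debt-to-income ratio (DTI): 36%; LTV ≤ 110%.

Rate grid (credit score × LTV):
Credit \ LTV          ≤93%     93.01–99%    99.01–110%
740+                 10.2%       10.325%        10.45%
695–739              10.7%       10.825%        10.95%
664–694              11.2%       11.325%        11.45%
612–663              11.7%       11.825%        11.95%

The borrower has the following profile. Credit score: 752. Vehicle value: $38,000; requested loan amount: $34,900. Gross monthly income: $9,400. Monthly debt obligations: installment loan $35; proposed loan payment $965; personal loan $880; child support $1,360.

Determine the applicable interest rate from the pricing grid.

Credit score 752 ≥ 612; Total monthly debts = (35 + 965 + 880 + 1,360) = 3,240. Debt-to-income = 3,240/9,400 = 34.5% — meets 36% limit
Loan-to-value = 34,900/38,000 = 91.8% — pass (110% max)
Score 752 is in the 740+ band; LTV 91.8% is in the ≤93% band → 10.2%.

10.2%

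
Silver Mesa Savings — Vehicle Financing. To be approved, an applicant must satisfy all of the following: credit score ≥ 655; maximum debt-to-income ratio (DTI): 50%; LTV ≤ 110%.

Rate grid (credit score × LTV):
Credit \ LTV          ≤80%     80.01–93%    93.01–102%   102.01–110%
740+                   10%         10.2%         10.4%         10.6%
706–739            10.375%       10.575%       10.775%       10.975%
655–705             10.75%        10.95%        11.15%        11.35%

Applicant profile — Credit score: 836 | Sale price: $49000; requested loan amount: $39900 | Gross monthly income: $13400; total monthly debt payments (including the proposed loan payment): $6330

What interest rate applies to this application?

10.2%

Credit score 836 ≥ 655; DTI = 6,330/13,400 = 47.2% ≤ 50%
LTV = 39,900/49,000 = 81.4% ≤ 110%
Score 836 is in the 740+ band; LTV 81.4% is in the 80.01–93% band → 10.2%.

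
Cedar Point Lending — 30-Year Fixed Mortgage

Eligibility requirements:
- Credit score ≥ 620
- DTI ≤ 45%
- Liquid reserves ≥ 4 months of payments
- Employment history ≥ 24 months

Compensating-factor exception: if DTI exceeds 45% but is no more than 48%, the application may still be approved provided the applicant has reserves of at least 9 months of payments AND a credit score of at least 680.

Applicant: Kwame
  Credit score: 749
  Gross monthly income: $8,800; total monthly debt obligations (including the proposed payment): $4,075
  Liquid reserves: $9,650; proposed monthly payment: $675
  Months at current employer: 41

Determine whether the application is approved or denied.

Approved

Credit score 749 ≥ 620 (meets base)
DTI = 4,075/8,800 = 46.3% > 45% — standard DTI limit exceeded.
Liquid reserves cover 9,650/675 = 14.3 months — ≥ 4 required
Employment 41 ≥ 24 months
46.3% falls in the override range (45%–48%), so the compensating-factor test applies.
Override check — reserves: 14.3 mo (ok); score: 749 (ok).
Both override conditions satisfied; DTI exception granted.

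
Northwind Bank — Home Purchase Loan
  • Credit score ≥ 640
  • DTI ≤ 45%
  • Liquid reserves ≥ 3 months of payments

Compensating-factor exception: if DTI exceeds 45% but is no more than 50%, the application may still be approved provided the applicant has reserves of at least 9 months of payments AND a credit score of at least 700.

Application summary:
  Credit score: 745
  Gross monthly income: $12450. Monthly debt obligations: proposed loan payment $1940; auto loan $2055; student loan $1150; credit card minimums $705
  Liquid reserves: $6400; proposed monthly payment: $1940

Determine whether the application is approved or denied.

Credit score 745 ≥ 640 (meets base)
Total debts = (1,940 + 2,055 + 1,150 + 705) = 5,850. DTI: 5,850 ÷ 12,450 = 47%, over the 45% base limit.
Liquid reserves cover 6,400/1,940 = 3.3 months — ≥ 3 required
DTI 47% is within the 45%–50% exception band; checking compensating factors.
Reserves 3.3 < 9 months; credit score 745 ≥ 700.
Override conditions not both satisfied; exception does not apply.

Denied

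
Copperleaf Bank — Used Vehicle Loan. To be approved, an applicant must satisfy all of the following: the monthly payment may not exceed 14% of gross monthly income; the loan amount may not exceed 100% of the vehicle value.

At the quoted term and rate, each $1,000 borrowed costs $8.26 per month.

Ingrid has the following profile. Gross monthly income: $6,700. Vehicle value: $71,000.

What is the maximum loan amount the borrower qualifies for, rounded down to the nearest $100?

$71,000

Payment cap: 14% × $6,700 = $938/month.
At $8.26 per $1,000, that supports 938/8.26 × 1,000 ≈ $113,559 → $113,500.
LTV cap: 100% × $71,000 = $71,000 → $71,000.
Binding constraint: loan-to-value.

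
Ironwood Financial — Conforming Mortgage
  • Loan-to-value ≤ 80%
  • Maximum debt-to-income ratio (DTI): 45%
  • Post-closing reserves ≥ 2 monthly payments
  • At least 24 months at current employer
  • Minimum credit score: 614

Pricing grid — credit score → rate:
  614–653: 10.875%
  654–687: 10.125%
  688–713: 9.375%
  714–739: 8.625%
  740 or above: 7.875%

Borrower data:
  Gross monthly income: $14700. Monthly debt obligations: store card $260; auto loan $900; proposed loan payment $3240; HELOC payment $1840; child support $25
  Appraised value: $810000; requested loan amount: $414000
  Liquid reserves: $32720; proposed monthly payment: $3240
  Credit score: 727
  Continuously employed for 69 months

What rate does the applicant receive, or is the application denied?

Credit score 727 ≥ 614 (meets minimum)
Employment 69 ≥ 24 months
Total monthly debts = (260 + 900 + 3,240 + 1,840 + 25) = 6,265. DTI: 6,265 ÷ 14,700 = 42.6%, within the 45% cap
Reserves = 32,720/3,240 = 10.1 months ≥ 2
LTV = 414,000/810,000 = 51.1% ≤ 80%
All requirements met. Score 727 falls in the 714–739 tier → 8.625%.

Approved at 8.625%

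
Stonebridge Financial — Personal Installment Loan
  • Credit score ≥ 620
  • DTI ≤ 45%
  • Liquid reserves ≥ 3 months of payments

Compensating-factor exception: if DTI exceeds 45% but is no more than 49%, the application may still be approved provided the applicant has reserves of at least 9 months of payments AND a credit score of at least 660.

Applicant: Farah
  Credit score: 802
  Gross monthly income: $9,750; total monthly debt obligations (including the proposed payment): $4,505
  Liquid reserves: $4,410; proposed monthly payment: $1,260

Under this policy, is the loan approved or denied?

Credit score 802 ≥ 620 (meets base)
DTI = 4,505/9,750 = 46.2% > 45% — standard DTI limit exceeded.
Reserves = 4,410/1,260 = 3.5 months ≥ 3
46.2% falls in the override range (45%–49%), so the compensating-factor test applies.
Override check — reserves: 3.5 mo (short of 9); score: 802 (ok).
Override conditions not both satisfied; exception does not apply.

Denied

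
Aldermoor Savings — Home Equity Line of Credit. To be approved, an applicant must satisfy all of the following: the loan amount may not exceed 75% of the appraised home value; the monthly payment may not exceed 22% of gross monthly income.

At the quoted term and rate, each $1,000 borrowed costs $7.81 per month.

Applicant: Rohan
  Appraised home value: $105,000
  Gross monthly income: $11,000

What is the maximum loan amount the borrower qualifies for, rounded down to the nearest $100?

$78,700

Payment cap: 22% × $11,000 = $2,420/month.
At $7.81 per $1,000, that supports 2,420/7.81 × 1,000 ≈ $309,859 → $309,800.
LTV cap: 75% × $105,000 = $78,750 → $78,700.
Binding constraint: loan-to-value.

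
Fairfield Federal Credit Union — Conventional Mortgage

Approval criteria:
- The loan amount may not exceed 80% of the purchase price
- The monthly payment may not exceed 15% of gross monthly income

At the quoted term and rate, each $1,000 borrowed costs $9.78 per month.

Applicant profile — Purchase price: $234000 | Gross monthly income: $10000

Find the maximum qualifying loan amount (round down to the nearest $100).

$153,300

Payment cap: 15% × $10,000 = $1,500/month.
At $9.78 per $1,000, that supports 1,500/9.78 × 1,000 ≈ $153,374 → $153,300.
LTV cap: 80% × $234,000 = $187,200 → $187,200.
Binding constraint: payment-to-income.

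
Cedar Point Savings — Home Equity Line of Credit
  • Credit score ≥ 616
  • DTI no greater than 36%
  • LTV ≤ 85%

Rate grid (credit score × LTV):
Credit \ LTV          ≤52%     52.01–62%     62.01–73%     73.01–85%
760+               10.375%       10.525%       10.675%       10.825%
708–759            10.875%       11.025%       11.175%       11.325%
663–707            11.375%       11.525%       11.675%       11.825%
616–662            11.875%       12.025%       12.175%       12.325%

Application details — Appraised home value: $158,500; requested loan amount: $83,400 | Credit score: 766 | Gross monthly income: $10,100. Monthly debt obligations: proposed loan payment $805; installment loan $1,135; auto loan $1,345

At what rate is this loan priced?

10.525%

Credit score 766 ≥ 616; Total monthly debts = (805 + 1,135 + 1,345) = 3,285. DTI = 3,285/10,100 = 32.5% ≤ 36%
LTV: 83,400 ÷ 158,500 = 52.6%, within 85% cap
Credit 766 → row 760+; LTV 52.6% → column 52.01–62%. Grid cell → 10.525%.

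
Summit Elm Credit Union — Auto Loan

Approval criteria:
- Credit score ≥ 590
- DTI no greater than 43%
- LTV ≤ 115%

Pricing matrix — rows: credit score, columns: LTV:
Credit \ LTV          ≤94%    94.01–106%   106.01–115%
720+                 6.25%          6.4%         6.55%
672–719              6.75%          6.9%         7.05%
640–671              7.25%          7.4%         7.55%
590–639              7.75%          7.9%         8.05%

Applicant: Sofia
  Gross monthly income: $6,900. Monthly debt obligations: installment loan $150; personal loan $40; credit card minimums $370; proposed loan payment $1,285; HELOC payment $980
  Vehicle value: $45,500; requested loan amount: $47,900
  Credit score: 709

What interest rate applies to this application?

Credit score 709 ≥ 590; Total monthly debts = (150 + 40 + 370 + 1,285 + 980) = 2,825. DTI: 2,825 ÷ 6,900 = 40.9%, within the 43% cap
Loan-to-value = 47,900/45,500 = 105.3% — pass (115% max)
Score 709 is in the 672–719 band; LTV 105.3% is in the 94.01–106% band → 6.9%.

6.9%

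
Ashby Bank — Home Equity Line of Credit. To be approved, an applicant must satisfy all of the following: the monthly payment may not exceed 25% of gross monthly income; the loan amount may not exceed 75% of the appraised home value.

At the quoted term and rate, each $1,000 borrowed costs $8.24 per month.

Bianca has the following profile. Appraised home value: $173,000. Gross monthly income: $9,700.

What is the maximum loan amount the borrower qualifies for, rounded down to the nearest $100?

$129,700

Payment cap: 25% × $9,700 = $2,425/month.
At $8.24 per $1,000, that supports 2,425/8.24 × 1,000 ≈ $294,296 → $294,200.
LTV cap: 75% × $173,000 = $129,750 → $129,700.
Binding constraint: loan-to-value.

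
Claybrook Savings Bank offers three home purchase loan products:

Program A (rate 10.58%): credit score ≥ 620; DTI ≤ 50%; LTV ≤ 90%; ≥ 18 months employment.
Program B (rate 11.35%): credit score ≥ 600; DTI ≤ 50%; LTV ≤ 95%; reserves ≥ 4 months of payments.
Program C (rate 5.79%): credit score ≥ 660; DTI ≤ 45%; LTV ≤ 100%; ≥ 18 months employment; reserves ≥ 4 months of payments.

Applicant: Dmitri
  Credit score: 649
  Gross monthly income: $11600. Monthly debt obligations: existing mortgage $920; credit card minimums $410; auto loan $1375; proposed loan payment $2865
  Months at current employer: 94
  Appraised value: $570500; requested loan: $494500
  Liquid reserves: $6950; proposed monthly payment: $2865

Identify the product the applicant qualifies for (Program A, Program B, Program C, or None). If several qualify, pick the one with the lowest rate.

Total debts = (920 + 410 + 1,375 + 2,865) = 5,570; DTI = 5,570/11,600 = 48%.
LTV = 494,500/570,500 = 86.7%.
Reserves = 6,950/2,865 = 2.4 months.
Program A: score 649 ≥ 620; DTI 48% ≤ 50%; LTV 86.7% ≤ 90%; employment 94 ≥ 18 mo → qualifies.
Program B: score 649 ≥ 600; DTI 48% ≤ 50%; LTV 86.7% ≤ 95%; reserves 2.4 < 4 mo → does not qualify.
Program C: score 649 < 660; DTI 48% > 45%; LTV 86.7% ≤ 100%; employment 94 ≥ 18 mo; reserves 2.4 < 4 mo → does not qualify.

Program A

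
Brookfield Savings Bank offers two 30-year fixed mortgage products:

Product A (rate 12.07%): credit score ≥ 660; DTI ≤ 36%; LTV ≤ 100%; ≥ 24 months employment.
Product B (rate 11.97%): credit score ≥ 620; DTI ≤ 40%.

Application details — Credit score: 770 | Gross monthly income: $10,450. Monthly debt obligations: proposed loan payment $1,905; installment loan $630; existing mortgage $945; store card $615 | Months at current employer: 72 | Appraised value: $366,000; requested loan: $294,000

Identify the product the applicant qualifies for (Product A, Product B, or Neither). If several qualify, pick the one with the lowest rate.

Total debts = (1,905 + 630 + 945 + 615) = 4,095; DTI = 4,095/10,450 = 39.2%.
LTV = 294,000/366,000 = 80.3%.
Product A: score 770 ≥ 660; DTI 39.2% > 36%; LTV 80.3% ≤ 100%; employment 72 ≥ 24 mo → does not qualify.
Product B: score 770 ≥ 620; DTI 39.2% ≤ 40% → qualifies.

Product B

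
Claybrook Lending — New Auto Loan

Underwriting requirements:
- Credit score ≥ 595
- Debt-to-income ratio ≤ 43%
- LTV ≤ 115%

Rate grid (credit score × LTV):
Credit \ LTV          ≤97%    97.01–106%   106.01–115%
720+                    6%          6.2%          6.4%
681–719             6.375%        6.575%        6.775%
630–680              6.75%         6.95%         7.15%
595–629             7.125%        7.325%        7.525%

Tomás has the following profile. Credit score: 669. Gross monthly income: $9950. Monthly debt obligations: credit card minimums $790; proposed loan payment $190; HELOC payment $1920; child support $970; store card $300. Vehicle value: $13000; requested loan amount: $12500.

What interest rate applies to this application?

6.75%

Credit score 669 ≥ 595; Total monthly debts = (790 + 190 + 1,920 + 970 + 300) = 4,170. Debt-to-income = 4,170/9,950 = 41.9% — meets 43% limit
Loan-to-value = 12,500/13,000 = 96.2% — pass (115% max)
Credit 669 → row 630–680; LTV 96.2% → column ≤97%. Grid cell → 6.75%.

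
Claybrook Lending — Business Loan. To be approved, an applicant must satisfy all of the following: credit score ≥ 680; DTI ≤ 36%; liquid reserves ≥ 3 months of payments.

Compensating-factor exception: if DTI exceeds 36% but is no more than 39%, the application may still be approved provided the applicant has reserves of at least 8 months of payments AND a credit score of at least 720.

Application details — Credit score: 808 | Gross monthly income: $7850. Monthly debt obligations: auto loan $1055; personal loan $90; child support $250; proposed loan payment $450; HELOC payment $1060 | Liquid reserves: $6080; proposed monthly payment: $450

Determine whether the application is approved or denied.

Credit score 808 ≥ 680 (meets base)
Total debts = (1,055 + 90 + 250 + 450 + 1,060) = 2,905. DTI: 2,905 ÷ 7,850 = 37%, over the 36% base limit.
Liquid reserves cover 6,080/450 = 13.5 months — ≥ 3 required
37% falls in the override range (36%–39%), so the compensating-factor test applies.
Reserves 13.5 ≥ 8 months; credit score 808 ≥ 720.
Both override conditions satisfied; DTI exception granted.

Approved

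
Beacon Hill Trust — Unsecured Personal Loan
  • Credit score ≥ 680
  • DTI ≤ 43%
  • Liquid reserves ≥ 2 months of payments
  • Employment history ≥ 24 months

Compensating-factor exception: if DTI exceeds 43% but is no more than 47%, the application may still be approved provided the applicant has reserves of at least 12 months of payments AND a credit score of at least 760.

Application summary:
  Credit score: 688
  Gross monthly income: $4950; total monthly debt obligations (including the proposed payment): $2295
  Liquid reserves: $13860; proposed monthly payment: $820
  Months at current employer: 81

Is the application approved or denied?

Credit score 688 ≥ 680 (meets base)
DTI: 2,295 ÷ 4,950 = 46.4%, over the 43% base limit.
Reserves: 13,860 ÷ 820 = 16.9 months (meets 2-month minimum)
Employment 81 ≥ 24 months
DTI 46.4% is within the 43%–47% exception band; checking compensating factors.
Reserves 16.9 ≥ 12 months; credit score 688 < 760.
Override conditions not both satisfied; exception does not apply.

Denied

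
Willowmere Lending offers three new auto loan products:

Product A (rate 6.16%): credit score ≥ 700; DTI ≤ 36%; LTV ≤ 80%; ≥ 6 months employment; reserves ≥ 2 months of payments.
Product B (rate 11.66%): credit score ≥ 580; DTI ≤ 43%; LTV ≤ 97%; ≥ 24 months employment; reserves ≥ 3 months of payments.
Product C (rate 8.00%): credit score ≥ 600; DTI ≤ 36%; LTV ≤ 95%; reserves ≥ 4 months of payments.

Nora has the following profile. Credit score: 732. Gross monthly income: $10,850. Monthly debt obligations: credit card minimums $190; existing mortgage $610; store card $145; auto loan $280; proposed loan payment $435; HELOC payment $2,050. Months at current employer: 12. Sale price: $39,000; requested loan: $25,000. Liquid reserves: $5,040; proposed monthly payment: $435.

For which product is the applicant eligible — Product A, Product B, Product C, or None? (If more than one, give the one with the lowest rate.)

Total debts = (190 + 610 + 145 + 280 + 435 + 2,050) = 3,710; DTI = 3,710/10,850 = 34.2%.
LTV = 25,000/39,000 = 64.1%.
Reserves = 5,040/435 = 11.6 months.
Product A: score 732 ≥ 700; DTI 34.2% ≤ 36%; LTV 64.1% ≤ 80%; employment 12 ≥ 6 mo; reserves 11.6 ≥ 2 mo → qualifies.
Product B: score 732 ≥ 580; DTI 34.2% ≤ 43%; LTV 64.1% ≤ 97%; employment 12 < 24 mo; reserves 11.6 ≥ 3 mo → does not qualify.
Product C: score 732 ≥ 600; DTI 34.2% ≤ 36%; LTV 64.1% ≤ 95%; reserves 11.6 ≥ 4 mo → qualifies.
Qualifying: Product A, Product C. Lowest rate is 6.16% → Product A.

Product A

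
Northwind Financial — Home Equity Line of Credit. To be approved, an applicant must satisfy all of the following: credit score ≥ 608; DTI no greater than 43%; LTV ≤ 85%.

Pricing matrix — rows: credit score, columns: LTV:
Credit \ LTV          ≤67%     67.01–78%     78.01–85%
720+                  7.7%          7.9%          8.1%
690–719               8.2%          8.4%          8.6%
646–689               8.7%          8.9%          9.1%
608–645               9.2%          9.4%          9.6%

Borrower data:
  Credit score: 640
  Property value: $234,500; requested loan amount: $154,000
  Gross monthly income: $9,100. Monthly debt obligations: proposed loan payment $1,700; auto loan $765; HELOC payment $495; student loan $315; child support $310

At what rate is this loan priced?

Credit score 640 ≥ 608; Total monthly debts = (1,700 + 765 + 495 + 315 + 310) = 3,585. Debt-to-income = 3,585/9,100 = 39.4% — meets 43% limit
LTV: 154,000 ÷ 234,500 = 65.7%, within 85% cap
Row: 640 falls in 608–645. Column: 65.7% falls in ≤67%. Rate = 9.2%.

9.2%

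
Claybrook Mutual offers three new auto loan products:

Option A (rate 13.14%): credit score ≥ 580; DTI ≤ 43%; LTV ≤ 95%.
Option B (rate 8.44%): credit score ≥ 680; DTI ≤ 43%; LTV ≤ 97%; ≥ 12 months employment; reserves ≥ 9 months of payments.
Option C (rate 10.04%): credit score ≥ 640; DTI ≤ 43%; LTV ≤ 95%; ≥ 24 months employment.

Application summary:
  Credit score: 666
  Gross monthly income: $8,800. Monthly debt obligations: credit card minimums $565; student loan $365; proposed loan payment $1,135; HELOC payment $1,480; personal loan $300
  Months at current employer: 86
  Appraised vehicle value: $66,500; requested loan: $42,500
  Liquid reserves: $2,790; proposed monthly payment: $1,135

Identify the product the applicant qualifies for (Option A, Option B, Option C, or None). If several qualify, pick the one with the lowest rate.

None

Total debts = (565 + 365 + 1,135 + 1,480 + 300) = 3,845; DTI = 3,845/8,800 = 43.7%.
LTV = 42,500/66,500 = 63.9%.
Reserves = 2,790/1,135 = 2.5 months.
Option A: score 666 ≥ 580; DTI 43.7% > 43%; LTV 63.9% ≤ 95% → does not qualify.
Option B: score 666 < 680; DTI 43.7% > 43%; LTV 63.9% ≤ 97%; employment 86 ≥ 12 mo; reserves 2.5 < 9 mo → does not qualify.
Option C: score 666 ≥ 640; DTI 43.7% > 43%; LTV 63.9% ≤ 95%; employment 86 ≥ 24 mo → does not qualify.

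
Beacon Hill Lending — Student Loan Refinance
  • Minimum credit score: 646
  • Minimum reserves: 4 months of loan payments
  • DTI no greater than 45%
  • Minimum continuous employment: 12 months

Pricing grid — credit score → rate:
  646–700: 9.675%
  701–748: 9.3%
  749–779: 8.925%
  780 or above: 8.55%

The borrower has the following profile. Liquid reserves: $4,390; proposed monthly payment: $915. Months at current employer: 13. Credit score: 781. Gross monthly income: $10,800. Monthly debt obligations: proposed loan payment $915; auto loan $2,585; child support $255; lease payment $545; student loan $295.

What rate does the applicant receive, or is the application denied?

Approved at 8.55%

Credit score 781 ≥ 646 (meets minimum)
Total monthly debts = (915 + 2,585 + 255 + 545 + 295) = 4,595. DTI: 4,595 ÷ 10,800 = 42.5%, within the 45% cap
Reserves = 4,390/915 = 4.8 months ≥ 4
Employment 13 ≥ 12 months
All requirements met. Score 781 falls in the 780 or above tier → 8.55%.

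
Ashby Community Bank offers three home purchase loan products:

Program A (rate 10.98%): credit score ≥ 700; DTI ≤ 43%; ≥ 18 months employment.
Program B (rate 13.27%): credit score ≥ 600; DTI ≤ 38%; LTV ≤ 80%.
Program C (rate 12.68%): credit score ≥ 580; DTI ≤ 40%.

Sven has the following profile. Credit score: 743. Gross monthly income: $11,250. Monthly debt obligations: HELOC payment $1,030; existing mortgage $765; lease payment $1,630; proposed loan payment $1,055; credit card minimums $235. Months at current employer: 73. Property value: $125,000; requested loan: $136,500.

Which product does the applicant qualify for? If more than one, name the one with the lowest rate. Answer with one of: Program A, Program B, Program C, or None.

Total debts = (1,030 + 765 + 1,630 + 1,055 + 235) = 4,715; DTI = 4,715/11,250 = 41.9%.
LTV = 136,500/125,000 = 109.2%.
Program A: score 743 ≥ 700; DTI 41.9% ≤ 43%; employment 73 ≥ 18 mo → qualifies.
Program B: score 743 ≥ 600; DTI 41.9% > 38%; LTV 109.2% > 80% → does not qualify.
Program C: score 743 ≥ 580; DTI 41.9% > 40% → does not qualify.

Program A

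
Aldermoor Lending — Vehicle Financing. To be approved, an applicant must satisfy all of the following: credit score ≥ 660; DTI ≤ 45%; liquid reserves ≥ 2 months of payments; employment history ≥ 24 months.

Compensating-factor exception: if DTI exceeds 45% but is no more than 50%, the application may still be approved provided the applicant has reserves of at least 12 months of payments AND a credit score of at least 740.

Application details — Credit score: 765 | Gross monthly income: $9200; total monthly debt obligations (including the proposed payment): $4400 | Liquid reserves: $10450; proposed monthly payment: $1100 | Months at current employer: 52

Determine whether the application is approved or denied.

Credit score 765 ≥ 660 (meets base)
DTI: 4,400 ÷ 9,200 = 47.8%, over the 45% base limit.
Reserves = 10,450/1,100 = 9.5 months ≥ 2
Employment 52 ≥ 24 months
47.8% falls in the override range (45%–50%), so the compensating-factor test applies.
Reserves 9.5 < 12 months; credit score 765 ≥ 740.
Override conditions not both satisfied; exception does not apply.

Denied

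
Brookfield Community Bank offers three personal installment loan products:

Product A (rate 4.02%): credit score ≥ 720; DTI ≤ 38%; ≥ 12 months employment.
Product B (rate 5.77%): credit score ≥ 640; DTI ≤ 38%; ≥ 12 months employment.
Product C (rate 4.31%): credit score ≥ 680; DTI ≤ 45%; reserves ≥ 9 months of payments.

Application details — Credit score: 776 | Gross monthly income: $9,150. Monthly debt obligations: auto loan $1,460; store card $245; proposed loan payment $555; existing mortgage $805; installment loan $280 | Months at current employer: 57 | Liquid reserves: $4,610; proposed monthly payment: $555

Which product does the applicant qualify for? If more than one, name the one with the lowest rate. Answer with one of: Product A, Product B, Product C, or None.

Total debts = (1,460 + 245 + 555 + 805 + 280) = 3,345; DTI = 3,345/9,150 = 36.6%.
Reserves = 4,610/555 = 8.3 months.
Product A: score 776 ≥ 720; DTI 36.6% ≤ 38%; employment 57 ≥ 12 mo → qualifies.
Product B: score 776 ≥ 640; DTI 36.6% ≤ 38%; employment 57 ≥ 12 mo → qualifies.
Product C: score 776 ≥ 680; DTI 36.6% ≤ 45%; reserves 8.3 < 9 mo → does not qualify.
Qualifying: Product A, Product B. Lowest rate is 4.02% → Product A.

Product A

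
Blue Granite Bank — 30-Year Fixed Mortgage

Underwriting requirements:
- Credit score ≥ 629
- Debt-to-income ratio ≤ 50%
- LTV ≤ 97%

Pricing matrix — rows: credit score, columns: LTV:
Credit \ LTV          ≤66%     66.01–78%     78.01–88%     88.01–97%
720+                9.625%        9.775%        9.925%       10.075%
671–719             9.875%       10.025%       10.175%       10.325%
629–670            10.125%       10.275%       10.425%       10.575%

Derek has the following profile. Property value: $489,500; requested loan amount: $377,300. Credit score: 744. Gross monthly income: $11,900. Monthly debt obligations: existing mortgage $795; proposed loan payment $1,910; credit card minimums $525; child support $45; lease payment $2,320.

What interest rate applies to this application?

9.775%

Credit score 744 ≥ 629; Total monthly debts = (795 + 1,910 + 525 + 45 + 2,320) = 5,595. Debt-to-income = 5,595/11,900 = 47% — meets 50% limit
LTV = 377,300/489,500 = 77.1% ≤ 97%
Score 744 is in the 720+ band; LTV 77.1% is in the 66.01–78% band → 9.775%.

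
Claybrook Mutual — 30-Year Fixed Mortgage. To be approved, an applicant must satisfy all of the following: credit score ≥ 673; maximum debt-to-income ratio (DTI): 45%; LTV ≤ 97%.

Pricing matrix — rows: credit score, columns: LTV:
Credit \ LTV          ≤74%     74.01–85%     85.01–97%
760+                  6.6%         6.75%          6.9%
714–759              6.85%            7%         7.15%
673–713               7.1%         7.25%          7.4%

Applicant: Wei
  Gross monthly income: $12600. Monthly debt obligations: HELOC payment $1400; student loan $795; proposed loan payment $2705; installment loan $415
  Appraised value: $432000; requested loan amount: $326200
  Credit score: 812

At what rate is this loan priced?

6.75%

Credit score 812 ≥ 673; Total monthly debts = (1,400 + 795 + 2,705 + 415) = 5,315. Debt-to-income = 5,315/12,600 = 42.2% — meets 45% limit
LTV: 326,200 ÷ 432,000 = 75.5%, within 97% cap
Credit 812 → row 760+; LTV 75.5% → column 74.01–85%. Grid cell → 6.75%.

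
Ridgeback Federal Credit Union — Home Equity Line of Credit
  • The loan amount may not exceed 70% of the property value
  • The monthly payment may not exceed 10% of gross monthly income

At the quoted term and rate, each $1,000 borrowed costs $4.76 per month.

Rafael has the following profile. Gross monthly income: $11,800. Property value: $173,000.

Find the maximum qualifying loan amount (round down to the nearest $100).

$121,100

Payment cap: 10% × $11,800 = $1,180/month.
At $4.76 per $1,000, that supports 1,180/4.76 × 1,000 ≈ $247,899 → $247,800.
LTV cap: 70% × $173,000 = $121,100 → $121,100.
Binding constraint: loan-to-value.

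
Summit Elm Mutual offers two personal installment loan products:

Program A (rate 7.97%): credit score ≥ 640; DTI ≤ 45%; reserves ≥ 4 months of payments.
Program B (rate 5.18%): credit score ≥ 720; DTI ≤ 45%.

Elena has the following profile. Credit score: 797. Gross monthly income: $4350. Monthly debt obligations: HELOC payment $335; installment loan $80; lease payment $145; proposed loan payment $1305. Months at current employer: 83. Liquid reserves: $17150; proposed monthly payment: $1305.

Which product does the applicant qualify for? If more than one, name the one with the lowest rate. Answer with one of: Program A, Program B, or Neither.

Program B

Total debts = (335 + 80 + 145 + 1,305) = 1,865; DTI = 1,865/4,350 = 42.9%.
Reserves = 17,150/1,305 = 13.1 months.
Program A: score 797 ≥ 640; DTI 42.9% ≤ 45%; reserves 13.1 ≥ 4 mo → qualifies.
Program B: score 797 ≥ 720; DTI 42.9% ≤ 45% → qualifies.
Qualifying: Program A, Program B. Lowest rate is 5.18% → Program B.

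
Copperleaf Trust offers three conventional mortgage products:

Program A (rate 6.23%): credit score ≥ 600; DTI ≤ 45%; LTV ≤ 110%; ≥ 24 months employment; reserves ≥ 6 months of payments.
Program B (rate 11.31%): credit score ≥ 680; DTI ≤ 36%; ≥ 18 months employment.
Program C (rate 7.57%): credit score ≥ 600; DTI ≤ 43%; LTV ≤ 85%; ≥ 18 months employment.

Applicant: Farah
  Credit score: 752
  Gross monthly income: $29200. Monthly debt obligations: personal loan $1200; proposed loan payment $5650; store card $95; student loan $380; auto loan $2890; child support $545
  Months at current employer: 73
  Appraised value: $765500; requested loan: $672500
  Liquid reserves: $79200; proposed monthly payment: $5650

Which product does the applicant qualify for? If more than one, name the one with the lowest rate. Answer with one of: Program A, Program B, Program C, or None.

Total debts = (1,200 + 5,650 + 95 + 380 + 2,890 + 545) = 10,760; DTI = 10,760/29,200 = 36.8%.
LTV = 672,500/765,500 = 87.9%.
Reserves = 79,200/5,650 = 14.0 months.
Program A: score 752 ≥ 600; DTI 36.8% ≤ 45%; LTV 87.9% ≤ 110%; employment 73 ≥ 24 mo; reserves 14.0 ≥ 6 mo → qualifies.
Program B: score 752 ≥ 680; DTI 36.8% > 36%; employment 73 ≥ 18 mo → does not qualify.
Program C: score 752 ≥ 600; DTI 36.8% ≤ 43%; LTV 87.9% > 85%; employment 73 ≥ 18 mo → does not qualify.

Program A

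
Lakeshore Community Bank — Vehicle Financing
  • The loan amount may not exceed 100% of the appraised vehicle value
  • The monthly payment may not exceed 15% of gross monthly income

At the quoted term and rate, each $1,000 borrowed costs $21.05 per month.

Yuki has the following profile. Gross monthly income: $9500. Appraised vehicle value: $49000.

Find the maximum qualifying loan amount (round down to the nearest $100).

$49,000

Payment cap: 15% × $9,500 = $1,425/month.
At $21.05 per $1,000, that supports 1,425/21.05 × 1,000 ≈ $67,695 → $67,600.
LTV cap: 100% × $49,000 = $49,000 → $49,000.
Binding constraint: loan-to-value.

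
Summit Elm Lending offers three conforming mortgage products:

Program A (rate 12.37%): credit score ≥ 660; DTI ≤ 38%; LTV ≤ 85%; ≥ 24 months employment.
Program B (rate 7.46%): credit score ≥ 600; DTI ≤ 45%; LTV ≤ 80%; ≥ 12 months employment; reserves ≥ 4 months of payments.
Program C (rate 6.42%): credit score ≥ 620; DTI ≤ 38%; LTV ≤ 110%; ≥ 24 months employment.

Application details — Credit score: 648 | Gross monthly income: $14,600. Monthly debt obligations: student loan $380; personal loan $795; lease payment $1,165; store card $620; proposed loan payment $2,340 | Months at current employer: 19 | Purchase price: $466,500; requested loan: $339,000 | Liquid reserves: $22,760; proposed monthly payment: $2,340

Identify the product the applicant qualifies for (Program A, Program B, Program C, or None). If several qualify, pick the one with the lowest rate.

Program B

Total debts = (380 + 795 + 1,165 + 620 + 2,340) = 5,300; DTI = 5,300/14,600 = 36.3%.
LTV = 339,000/466,500 = 72.7%.
Reserves = 22,760/2,340 = 9.7 months.
Program A: score 648 < 660; DTI 36.3% ≤ 38%; LTV 72.7% ≤ 85%; employment 19 < 24 mo → does not qualify.
Program B: score 648 ≥ 600; DTI 36.3% ≤ 45%; LTV 72.7% ≤ 80%; employment 19 ≥ 12 mo; reserves 9.7 ≥ 4 mo → qualifies.
Program C: score 648 ≥ 620; DTI 36.3% ≤ 38%; LTV 72.7% ≤ 110%; employment 19 < 24 mo → does not qualify.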